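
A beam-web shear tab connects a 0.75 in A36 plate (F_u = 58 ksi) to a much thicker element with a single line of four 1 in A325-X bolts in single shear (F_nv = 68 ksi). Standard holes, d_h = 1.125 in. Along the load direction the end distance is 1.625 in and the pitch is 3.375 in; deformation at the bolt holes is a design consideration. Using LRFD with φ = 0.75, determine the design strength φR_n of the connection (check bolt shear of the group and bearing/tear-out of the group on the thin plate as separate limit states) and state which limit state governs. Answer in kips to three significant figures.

160 kips (bolt shear governs)

Bolt shear: A_b = π·1²/4 = 0.7854 in²; R_n = 68 × 0.7854 × 4 × 1 = 213.6 kips → 0.75 × 213.6 = 160 kips.
Bearing (1.2 l_c t F_u ≤ 2.4 d t F_u): upper limit = 2.4·1·0.75·58 = 104.4 kips.
  Edge l_c = 1.625 − 1.125/2 = 1.062 → r_n = 55.46 kips; interior l_c = 3.375 − 1.125 = 2.25 → r_n = 104.4 kips.
  R_n,bearing = 1·55.46 + 3·104.4 = 368.7 kips → 0.75 × 368.7 = 276 kips.
Bolt shear governs: 160 kips.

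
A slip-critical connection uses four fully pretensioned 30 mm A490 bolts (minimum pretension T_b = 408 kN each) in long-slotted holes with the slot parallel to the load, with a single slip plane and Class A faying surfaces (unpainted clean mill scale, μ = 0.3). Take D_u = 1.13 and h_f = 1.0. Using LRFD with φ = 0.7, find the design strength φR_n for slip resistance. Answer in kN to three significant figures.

387 kN

R_n = μ · D_u · h_f · T_b · n_s · n_b = 0.3 × 1.13 × 1.0 × 408 × 1 × 4 = 553.2 kN.
Design strength φR_n = 0.7 × 553.2 = 387 kN.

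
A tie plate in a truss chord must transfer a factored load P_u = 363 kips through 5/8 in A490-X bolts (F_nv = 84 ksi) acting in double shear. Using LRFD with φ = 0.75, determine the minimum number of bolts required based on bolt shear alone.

A_b = π·0.625²/4 = 0.3068 in².
Per-bolt design strength φR_n = 0.75 × 84 × 0.3068 × 2 = 38.66 kips.
n ≥ 363 / 38.66 = 9.39 → use 10 bolts.

10 bolts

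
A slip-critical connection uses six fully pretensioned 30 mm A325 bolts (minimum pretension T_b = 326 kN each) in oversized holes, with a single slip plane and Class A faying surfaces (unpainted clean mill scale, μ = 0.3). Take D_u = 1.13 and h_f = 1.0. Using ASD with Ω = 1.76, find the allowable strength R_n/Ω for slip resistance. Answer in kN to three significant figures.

377 kN

R_n = μ · D_u · h_f · T_b · n_s · n_b = 0.3 × 1.13 × 1.0 × 326 × 1 × 6 = 663.1 kN.
Allowable strength R_n/Ω = 663.1 / 1.76 = 377 kN.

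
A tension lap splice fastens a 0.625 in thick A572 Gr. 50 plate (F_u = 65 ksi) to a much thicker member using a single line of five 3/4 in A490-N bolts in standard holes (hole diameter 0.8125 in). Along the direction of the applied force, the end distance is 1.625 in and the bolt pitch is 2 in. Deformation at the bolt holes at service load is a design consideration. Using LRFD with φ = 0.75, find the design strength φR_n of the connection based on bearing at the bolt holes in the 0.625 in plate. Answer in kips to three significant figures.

218 kips

Per bolt r_n = 1.2 l_c t F_u ≤ 2.4 d t F_u; upper limit = 2.4 × 0.75 × 0.625 × 65 = 73.12 kips.
Edge bolt: l_c = 1.625 − 0.8125/2 = 1.219 in → 1.2 × 1.219 × 0.625 × 65 = 59.41 → r_n = 59.41 kips.
Interior bolts: l_c = 2 − 0.8125 = 1.188 in → 1.2 × 1.188 × 0.625 × 65 = 57.89 → r_n = 57.89 kips.
R_n = 1 × 59.41 + 4 × 57.89 = 291 kips.
Design strength φR_n = 0.75 × 291 = 218 kips.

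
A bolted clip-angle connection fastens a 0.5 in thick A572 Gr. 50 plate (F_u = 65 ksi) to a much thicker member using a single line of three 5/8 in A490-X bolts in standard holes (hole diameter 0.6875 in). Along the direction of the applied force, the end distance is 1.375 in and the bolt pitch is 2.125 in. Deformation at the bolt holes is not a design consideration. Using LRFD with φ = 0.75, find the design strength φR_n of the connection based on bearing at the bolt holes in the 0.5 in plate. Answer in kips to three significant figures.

Per bolt r_n = 1.5 l_c t F_u ≤ 3.0 d t F_u; upper limit = 3.0 × 0.625 × 0.5 × 65 = 60.94 kips.
Edge bolt: l_c = 1.375 − 0.6875/2 = 1.031 in → 1.5 × 1.031 × 0.5 × 65 = 50.27 → r_n = 50.27 kips.
Interior bolts: l_c = 2.125 − 0.6875 = 1.438 in → 1.5 × 1.438 × 0.5 × 65 = 70.08 → r_n = 60.94 kips.
R_n = 1 × 50.27 + 2 × 60.94 = 172.1 kips.
Design strength φR_n = 0.75 × 172.1 = 129 kips.

129 kips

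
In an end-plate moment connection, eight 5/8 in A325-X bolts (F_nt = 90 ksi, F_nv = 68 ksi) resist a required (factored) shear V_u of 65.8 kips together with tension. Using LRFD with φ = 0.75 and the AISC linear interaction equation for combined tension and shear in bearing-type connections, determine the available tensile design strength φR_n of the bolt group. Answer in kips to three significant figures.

128 kips

A_b = π·0.625²/4 = 0.3068 in²; f_rv = 65.8 / (8 × 0.3068) = 26.81 ksi.
F'_nt = 1.3 F_nt − (F_nt / φF_nv) f_rv = 1.3·90 − (90/(0.75·68))·26.81 = 69.69 ksi, capped at F_nt → F'_nt = 69.69 ksi.
R_n = F'_nt · A_b · n = 69.69 × 0.3068 × 8 = 171 kips.
Design strength φR_n = 0.75 × 171 = 128 kips.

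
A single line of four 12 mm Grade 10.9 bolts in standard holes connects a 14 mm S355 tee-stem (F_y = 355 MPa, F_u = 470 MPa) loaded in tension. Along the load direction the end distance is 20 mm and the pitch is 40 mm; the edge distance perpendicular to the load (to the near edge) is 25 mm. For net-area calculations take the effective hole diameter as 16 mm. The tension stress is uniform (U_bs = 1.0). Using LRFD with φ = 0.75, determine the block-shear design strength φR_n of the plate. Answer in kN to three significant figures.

333 kN

Shear plane L_v = 20 + 3·40 = 140 mm; A_gv = 140 × 14 = 1960 mm².
A_nv = (140 − 3.5·16) × 14 = 1176 mm².
A_nt = (25 − 0.5·16) × 14 = 238 mm².
0.6 F_u A_nv = 331.6 kN; 0.6 F_y A_gv = 417.5 kN → shear rupture governs the shear term.
R_n = 331.6 + 1.0 × 470 × 238 / 1000 = 443.5 kN.
Design strength φR_n = 0.75 × 443.5 = 333 kN.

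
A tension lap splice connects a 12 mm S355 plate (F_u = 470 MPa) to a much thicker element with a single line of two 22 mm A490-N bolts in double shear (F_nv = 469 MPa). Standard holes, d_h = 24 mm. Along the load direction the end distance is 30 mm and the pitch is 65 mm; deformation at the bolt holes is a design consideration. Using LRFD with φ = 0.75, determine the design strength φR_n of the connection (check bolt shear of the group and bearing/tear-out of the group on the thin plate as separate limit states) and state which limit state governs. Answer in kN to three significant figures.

Bolt shear: A_b = π·22²/4 = 380.1 mm²; R_n = 469 × 380.1 × 2 × 2 / 1000 = 713.1 kN → 0.75 × 713.1 = 535 kN.
Bearing (1.2 l_c t F_u ≤ 2.4 d t F_u): upper limit = 2.4·22·12·470 / 1000 = 297.8 kN.
  Edge l_c = 30 − 24/2 = 18 → r_n = 121.8 kN; interior l_c = 65 − 24 = 41 → r_n = 277.5 kN.
  R_n,bearing = 1·121.8 + 1·277.5 = 399.3 kN → 0.75 × 399.3 = 299 kN.
Bearing governs: 299 kN.

299 kN (bearing governs)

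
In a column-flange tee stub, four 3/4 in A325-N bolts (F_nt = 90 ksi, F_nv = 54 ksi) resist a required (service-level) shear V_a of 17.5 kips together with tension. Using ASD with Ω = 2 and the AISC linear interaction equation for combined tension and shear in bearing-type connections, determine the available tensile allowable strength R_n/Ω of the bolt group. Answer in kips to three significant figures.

A_b = π·0.75²/4 = 0.4418 in²; f_rv = 17.5 / (4 × 0.4418) = 9.903 ksi.
F'_nt = 1.3 F_nt − (Ω F_nt / F_nv) f_rv = 1.3·90 − (2·90/54)·9.903 = 83.99 ksi, capped at F_nt → F'_nt = 83.99 ksi.
R_n = F'_nt · A_b · n = 83.99 × 0.4418 × 4 = 148.4 kips.
Allowable strength R_n/Ω = 148.4 / 2 = 74.2 kips.

74.2 kips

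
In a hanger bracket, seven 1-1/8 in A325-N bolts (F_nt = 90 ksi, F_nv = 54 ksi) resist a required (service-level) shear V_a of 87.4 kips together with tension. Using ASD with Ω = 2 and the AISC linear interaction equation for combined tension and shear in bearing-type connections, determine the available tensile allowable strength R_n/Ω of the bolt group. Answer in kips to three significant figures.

A_b = π·1.125²/4 = 0.994 in²; f_rv = 87.4 / (7 × 0.994) = 12.56 ksi.
F'_nt = 1.3 F_nt − (Ω F_nt / F_nv) f_rv = 1.3·90 − (2·90/54)·12.56 = 75.13 ksi, capped at F_nt → F'_nt = 75.13 ksi.
R_n = F'_nt · A_b · n = 75.13 × 0.994 × 7 = 522.8 kips.
Allowable strength R_n/Ω = 522.8 / 2 = 261 kips.

261 kips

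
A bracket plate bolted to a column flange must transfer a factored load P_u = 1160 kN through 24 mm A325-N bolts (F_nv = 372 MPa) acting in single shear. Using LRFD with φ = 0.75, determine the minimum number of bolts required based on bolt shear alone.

A_b = π·24²/4 = 452.4 mm².
Per-bolt design strength φR_n = 0.75 × 372 × 452.4 × 1 / 1000 = 126.2 kN.
n ≥ 1160 / 126.2 = 9.191 → use 10 bolts.

10 bolts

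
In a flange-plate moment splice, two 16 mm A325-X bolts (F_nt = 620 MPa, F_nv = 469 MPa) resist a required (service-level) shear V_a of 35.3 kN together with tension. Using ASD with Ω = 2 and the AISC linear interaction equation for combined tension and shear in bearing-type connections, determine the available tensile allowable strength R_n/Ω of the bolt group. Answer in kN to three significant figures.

A_b = π·16²/4 = 201.1 mm²; f_rv = 35.3 × 1000 / (2 × 201.1) = 87.78 MPa.
F'_nt = 1.3 F_nt − (Ω F_nt / F_nv) f_rv = 1.3·620 − (2·620/469)·87.78 = 573.9 MPa, capped at F_nt → F'_nt = 573.9 MPa.
R_n = F'_nt · A_b · n = 573.9 × 201.1 × 2 / 1000 = 230.8 kN.
Allowable strength R_n/Ω = 230.8 / 2 = 115 kN.

115 kN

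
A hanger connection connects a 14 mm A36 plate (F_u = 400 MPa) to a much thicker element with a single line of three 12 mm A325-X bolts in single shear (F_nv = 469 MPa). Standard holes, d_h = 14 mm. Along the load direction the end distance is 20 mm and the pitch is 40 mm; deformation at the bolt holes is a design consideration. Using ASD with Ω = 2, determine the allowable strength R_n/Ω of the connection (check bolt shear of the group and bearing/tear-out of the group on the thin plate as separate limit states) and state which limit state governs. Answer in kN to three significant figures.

Bolt shear: A_b = π·12²/4 = 113.1 mm²; R_n = 469 × 113.1 × 3 × 1 / 1000 = 159.1 kN → 159.1 / 2 = 79.6 kN.
Bearing (1.2 l_c t F_u ≤ 2.4 d t F_u): upper limit = 2.4·12·14·400 / 1000 = 161.3 kN.
  Edge l_c = 20 − 14/2 = 13 → r_n = 87.36 kN; interior l_c = 40 − 14 = 26 → r_n = 161.3 kN.
  R_n,bearing = 1·87.36 + 2·161.3 = 409.9 kN → 409.9 / 2 = 205 kN.
Bolt shear governs: 79.6 kN.

79.6 kN (bolt shear governs)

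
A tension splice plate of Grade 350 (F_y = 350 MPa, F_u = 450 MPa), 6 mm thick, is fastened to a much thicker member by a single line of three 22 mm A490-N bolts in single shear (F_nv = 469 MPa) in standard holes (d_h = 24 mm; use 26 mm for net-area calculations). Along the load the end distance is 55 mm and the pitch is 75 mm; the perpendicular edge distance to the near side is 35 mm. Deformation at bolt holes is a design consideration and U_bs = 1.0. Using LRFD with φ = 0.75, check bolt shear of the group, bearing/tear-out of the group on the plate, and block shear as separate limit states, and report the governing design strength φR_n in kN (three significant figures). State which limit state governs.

215 kN (block shear governs)

Bolt shear: A_b = π·22²/4 = 380.1 mm²; R_n = 469 × 380.1 × 3 × 1 / 1000 = 534.8 kN → 0.75 × 534.8 = 401 kN.
Bearing: edge l_c = 43, r_n = 139.3 kN; interior l_c = 51, r_n = 142.6 kN; R_n = 139.3 + 2·142.6 = 424.4 kN → 318 kN.
Block shear: A_gv = 1230, A_nv = 840, A_nt = 132 mm²; R_n = min(0.6F_uA_nv, 0.6F_yA_gv) + U_bs·F_u·A_nt = 286.2 kN → 215 kN.
Block shear governs: 215 kN.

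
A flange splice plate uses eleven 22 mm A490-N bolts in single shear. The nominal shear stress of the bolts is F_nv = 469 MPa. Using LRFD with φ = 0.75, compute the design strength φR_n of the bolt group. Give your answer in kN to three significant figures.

1470 kN

A_b = π × 22² / 4 = 380.1 mm².
R_n = F_nv · A_b · n · n_s = 469 × 380.1 × 11 × 1 / 1000 = 1961 kN.
Design strength φR_n = 0.75 × 1961 = 1470 kN.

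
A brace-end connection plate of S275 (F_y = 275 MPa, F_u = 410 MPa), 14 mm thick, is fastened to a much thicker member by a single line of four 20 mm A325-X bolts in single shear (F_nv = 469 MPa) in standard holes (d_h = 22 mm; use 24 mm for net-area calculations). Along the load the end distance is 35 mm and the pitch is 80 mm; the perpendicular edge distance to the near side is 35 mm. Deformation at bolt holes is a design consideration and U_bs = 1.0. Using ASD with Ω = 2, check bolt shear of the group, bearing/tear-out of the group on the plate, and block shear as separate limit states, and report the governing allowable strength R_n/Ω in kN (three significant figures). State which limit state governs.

Bolt shear: A_b = π·20²/4 = 314.2 mm²; R_n = 469 × 314.2 × 4 × 1 / 1000 = 589.4 kN → 589.4 / 2 = 295 kN.
Bearing: edge l_c = 24, r_n = 165.3 kN; interior l_c = 58, r_n = 275.5 kN; R_n = 165.3 + 3·275.5 = 991.9 kN → 496 kN.
Block shear: A_gv = 3850, A_nv = 2674, A_nt = 322 mm²; R_n = min(0.6F_uA_nv, 0.6F_yA_gv) + U_bs·F_u·A_nt = 767.3 kN → 384 kN.
Bolt shear governs: 295 kN.

295 kN (bolt shear governs)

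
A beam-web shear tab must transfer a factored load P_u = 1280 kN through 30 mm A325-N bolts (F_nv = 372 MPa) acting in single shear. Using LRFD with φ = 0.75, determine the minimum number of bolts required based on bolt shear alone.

7 bolts

A_b = π·30²/4 = 706.9 mm².
Per-bolt design strength φR_n = 0.75 × 372 × 706.9 × 1 / 1000 = 197.2 kN.
n ≥ 1280 / 197.2 = 6.49 → use 7 bolts.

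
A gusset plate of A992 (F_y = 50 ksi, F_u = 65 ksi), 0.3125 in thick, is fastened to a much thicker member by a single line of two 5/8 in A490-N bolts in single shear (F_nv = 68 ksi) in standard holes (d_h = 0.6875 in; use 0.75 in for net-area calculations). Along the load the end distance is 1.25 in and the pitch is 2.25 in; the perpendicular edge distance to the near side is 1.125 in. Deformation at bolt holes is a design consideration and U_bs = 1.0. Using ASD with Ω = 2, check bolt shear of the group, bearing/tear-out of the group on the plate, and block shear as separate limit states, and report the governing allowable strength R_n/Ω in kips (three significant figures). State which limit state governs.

20.9 kips (bolt shear governs)

Bolt shear: A_b = π·0.625²/4 = 0.3068 in²; R_n = 68 × 0.3068 × 2 × 1 = 41.72 kips → 41.72 / 2 = 20.9 kips.
Bearing: edge l_c = 0.9062, r_n = 22.09 kips; interior l_c = 1.562, r_n = 30.47 kips; R_n = 22.09 + 1·30.47 = 52.56 kips → 26.3 kips.
Block shear: A_gv = 1.094, A_nv = 0.7422, A_nt = 0.2344 in²; R_n = min(0.6F_uA_nv, 0.6F_yA_gv) + U_bs·F_u·A_nt = 44.18 kips → 22.1 kips.
Bolt shear governs: 20.9 kips.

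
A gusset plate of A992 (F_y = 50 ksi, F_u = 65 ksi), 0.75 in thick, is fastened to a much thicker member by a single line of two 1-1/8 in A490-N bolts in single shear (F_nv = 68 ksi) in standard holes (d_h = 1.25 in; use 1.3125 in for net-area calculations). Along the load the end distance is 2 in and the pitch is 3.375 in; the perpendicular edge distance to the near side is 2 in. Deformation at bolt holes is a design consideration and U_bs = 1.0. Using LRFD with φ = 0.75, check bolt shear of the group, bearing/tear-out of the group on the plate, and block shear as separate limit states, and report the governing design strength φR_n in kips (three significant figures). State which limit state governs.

Bolt shear: A_b = π·1.125²/4 = 0.994 in²; R_n = 68 × 0.994 × 2 × 1 = 135.2 kips → 0.75 × 135.2 = 101 kips.
Bearing: edge l_c = 1.375, r_n = 80.44 kips; interior l_c = 2.125, r_n = 124.3 kips; R_n = 80.44 + 1·124.3 = 204.7 kips → 154 kips.
Block shear: A_gv = 4.031, A_nv = 2.555, A_nt = 1.008 in²; R_n = min(0.6F_uA_nv, 0.6F_yA_gv) + U_bs·F_u·A_nt = 165.1 kips → 124 kips.
Bolt shear governs: 101 kips.

101 kips (bolt shear governs)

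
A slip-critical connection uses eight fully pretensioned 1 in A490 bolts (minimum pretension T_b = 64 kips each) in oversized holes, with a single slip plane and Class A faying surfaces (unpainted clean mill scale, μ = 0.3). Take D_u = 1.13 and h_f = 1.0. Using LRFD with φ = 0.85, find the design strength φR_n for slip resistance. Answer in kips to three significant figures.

148 kips

R_n = μ · D_u · h_f · T_b · n_s · n_b = 0.3 × 1.13 × 1.0 × 64 × 1 × 8 = 173.6 kips.
Design strength φR_n = 0.85 × 173.6 = 148 kips.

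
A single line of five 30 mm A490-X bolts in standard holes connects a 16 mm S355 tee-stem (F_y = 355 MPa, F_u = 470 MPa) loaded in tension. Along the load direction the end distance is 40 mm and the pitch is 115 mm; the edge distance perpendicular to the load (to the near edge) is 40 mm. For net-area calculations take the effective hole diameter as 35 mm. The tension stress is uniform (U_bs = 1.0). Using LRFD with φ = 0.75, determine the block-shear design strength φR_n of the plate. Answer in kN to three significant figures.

Shear plane L_v = 40 + 4·115 = 500 mm; A_gv = 500 × 16 = 8000 mm².
A_nv = (500 − 4.5·35) × 16 = 5480 mm².
A_nt = (40 − 0.5·35) × 16 = 360 mm².
0.6 F_u A_nv = 1545 kN; 0.6 F_y A_gv = 1704 kN → shear rupture governs the shear term.
R_n = 1545 + 1.0 × 470 × 360 / 1000 = 1715 kN.
Design strength φR_n = 0.75 × 1715 = 1290 kN.

1290 kN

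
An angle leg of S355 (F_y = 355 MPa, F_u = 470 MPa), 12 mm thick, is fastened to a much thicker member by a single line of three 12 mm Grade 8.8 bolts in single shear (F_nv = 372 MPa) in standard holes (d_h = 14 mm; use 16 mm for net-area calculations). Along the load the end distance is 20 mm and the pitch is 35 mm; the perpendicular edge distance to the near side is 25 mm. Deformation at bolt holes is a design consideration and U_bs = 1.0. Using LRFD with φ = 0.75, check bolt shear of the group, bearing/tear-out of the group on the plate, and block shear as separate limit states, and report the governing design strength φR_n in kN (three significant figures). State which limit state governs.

Bolt shear: A_b = π·12²/4 = 113.1 mm²; R_n = 372 × 113.1 × 3 × 1 / 1000 = 126.2 kN → 0.75 × 126.2 = 94.7 kN.
Bearing: edge l_c = 13, r_n = 87.98 kN; interior l_c = 21, r_n = 142.1 kN; R_n = 87.98 + 2·142.1 = 372.2 kN → 279 kN.
Block shear: A_gv = 1080, A_nv = 600, A_nt = 204 mm²; R_n = min(0.6F_uA_nv, 0.6F_yA_gv) + U_bs·F_u·A_nt = 265.1 kN → 199 kN.
Bolt shear governs: 94.7 kN.

94.7 kN (bolt shear governs)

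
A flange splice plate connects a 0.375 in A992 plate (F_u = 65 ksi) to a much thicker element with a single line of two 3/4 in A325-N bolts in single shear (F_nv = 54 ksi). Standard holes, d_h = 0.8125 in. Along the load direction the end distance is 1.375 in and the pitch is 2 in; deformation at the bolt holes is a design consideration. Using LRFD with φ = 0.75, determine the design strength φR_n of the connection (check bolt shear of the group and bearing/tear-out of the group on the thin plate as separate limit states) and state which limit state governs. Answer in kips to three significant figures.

35.8 kips (bolt shear governs)

Bolt shear: A_b = π·0.75²/4 = 0.4418 in²; R_n = 54 × 0.4418 × 2 × 1 = 47.71 kips → 0.75 × 47.71 = 35.8 kips.
Bearing (1.2 l_c t F_u ≤ 2.4 d t F_u): upper limit = 2.4·0.75·0.375·65 = 43.87 kips.
  Edge l_c = 1.375 − 0.8125/2 = 0.9688 → r_n = 28.34 kips; interior l_c = 2 − 0.8125 = 1.188 → r_n = 34.73 kips.
  R_n,bearing = 1·28.34 + 1·34.73 = 63.07 kips → 0.75 × 63.07 = 47.3 kips.
Bolt shear governs: 35.8 kips.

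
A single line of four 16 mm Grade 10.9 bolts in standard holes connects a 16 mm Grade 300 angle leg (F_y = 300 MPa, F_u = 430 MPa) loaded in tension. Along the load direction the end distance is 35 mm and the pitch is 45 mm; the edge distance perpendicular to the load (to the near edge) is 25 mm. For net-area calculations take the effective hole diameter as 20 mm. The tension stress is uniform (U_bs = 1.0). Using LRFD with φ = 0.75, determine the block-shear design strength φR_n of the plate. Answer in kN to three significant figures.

Shear plane L_v = 35 + 3·45 = 170 mm; A_gv = 170 × 16 = 2720 mm².
A_nv = (170 − 3.5·20) × 16 = 1600 mm².
A_nt = (25 − 0.5·20) × 16 = 240 mm².
0.6 F_u A_nv = 412.8 kN; 0.6 F_y A_gv = 489.6 kN → shear rupture governs the shear term.
R_n = 412.8 + 1.0 × 430 × 240 / 1000 = 516 kN.
Design strength φR_n = 0.75 × 516 = 387 kN.

387 kN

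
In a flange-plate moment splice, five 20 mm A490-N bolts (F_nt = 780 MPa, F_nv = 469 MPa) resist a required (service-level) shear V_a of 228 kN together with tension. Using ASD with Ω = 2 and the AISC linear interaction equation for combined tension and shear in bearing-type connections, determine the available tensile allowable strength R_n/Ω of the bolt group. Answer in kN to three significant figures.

A_b = π·20²/4 = 314.2 mm²; f_rv = 228 × 1000 / (5 × 314.2) = 145.1 MPa.
F'_nt = 1.3 F_nt − (Ω F_nt / F_nv) f_rv = 1.3·780 − (2·780/469)·145.1 = 531.2 MPa, capped at F_nt → F'_nt = 531.2 MPa.
R_n = F'_nt · A_b · n = 531.2 × 314.2 × 5 / 1000 = 834.4 kN.
Allowable strength R_n/Ω = 834.4 / 2 = 417 kN.

417 kN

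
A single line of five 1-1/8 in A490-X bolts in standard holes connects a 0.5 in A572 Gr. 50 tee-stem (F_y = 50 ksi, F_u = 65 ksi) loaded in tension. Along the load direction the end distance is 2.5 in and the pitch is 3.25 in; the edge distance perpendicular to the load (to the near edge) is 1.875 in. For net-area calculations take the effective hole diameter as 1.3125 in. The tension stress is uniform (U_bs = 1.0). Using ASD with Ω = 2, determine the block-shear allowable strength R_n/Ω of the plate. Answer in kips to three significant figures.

Shear plane L_v = 2.5 + 4·3.25 = 15.5 in; A_gv = 15.5 × 0.5 = 7.75 in².
A_nv = (15.5 − 4.5·1.3125) × 0.5 = 4.797 in².
A_nt = (1.875 − 0.5·1.3125) × 0.5 = 0.6094 in².
0.6 F_u A_nv = 187.1 kips; 0.6 F_y A_gv = 232.5 kips → shear rupture governs the shear term.
R_n = 187.1 + 1.0 × 65 × 0.6094 = 226.7 kips.
Allowable strength R_n/Ω = 226.7 / 2 = 113 kips.

113 kips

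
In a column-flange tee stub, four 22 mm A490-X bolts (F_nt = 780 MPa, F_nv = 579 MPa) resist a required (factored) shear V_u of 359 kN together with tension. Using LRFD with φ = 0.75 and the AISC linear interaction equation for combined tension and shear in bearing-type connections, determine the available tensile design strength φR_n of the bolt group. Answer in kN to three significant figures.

673 kN

A_b = π·22²/4 = 380.1 mm²; f_rv = 359 × 1000 / (4 × 380.1) = 236.1 MPa.
F'_nt = 1.3 F_nt − (F_nt / φF_nv) f_rv = 1.3·780 − (780/(0.75·579))·236.1 = 589.9 MPa, capped at F_nt → F'_nt = 589.9 MPa.
R_n = F'_nt · A_b · n = 589.9 × 380.1 × 4 / 1000 = 897 kN.
Design strength φR_n = 0.75 × 897 = 673 kN.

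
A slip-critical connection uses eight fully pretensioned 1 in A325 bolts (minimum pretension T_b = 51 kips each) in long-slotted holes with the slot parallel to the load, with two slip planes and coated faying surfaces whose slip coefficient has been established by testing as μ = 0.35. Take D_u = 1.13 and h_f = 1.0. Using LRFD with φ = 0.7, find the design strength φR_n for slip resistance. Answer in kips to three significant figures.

R_n = μ · D_u · h_f · T_b · n_s · n_b = 0.35 × 1.13 × 1.0 × 51 × 2 × 8 = 322.7 kips.
Design strength φR_n = 0.7 × 322.7 = 226 kips.

226 kips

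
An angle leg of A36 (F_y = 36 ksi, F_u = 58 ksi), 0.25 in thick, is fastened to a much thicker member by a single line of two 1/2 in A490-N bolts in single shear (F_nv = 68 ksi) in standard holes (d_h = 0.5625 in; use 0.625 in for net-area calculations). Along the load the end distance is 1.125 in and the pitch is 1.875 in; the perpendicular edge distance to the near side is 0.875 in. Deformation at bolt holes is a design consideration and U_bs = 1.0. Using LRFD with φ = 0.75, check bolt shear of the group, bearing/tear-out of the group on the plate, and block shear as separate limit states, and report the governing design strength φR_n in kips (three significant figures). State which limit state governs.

18.3 kips (block shear governs)

Bolt shear: A_b = π·0.5²/4 = 0.1963 in²; R_n = 68 × 0.1963 × 2 × 1 = 26.7 kips → 0.75 × 26.7 = 20 kips.
Bearing: edge l_c = 0.8438, r_n = 14.68 kips; interior l_c = 1.312, r_n = 17.4 kips; R_n = 14.68 + 1·17.4 = 32.08 kips → 24.1 kips.
Block shear: A_gv = 0.75, A_nv = 0.5156, A_nt = 0.1406 in²; R_n = min(0.6F_uA_nv, 0.6F_yA_gv) + U_bs·F_u·A_nt = 24.36 kips → 18.3 kips.
Block shear governs: 18.3 kips.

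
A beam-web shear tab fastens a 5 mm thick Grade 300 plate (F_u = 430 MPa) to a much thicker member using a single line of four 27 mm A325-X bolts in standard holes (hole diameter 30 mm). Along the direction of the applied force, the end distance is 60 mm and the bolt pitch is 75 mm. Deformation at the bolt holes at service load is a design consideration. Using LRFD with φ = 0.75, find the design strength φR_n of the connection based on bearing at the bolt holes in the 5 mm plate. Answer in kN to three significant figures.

348 kN

Per bolt r_n = 1.2 l_c t F_u ≤ 2.4 d t F_u; upper limit = 2.4 × 27 × 5 × 430 / 1000 = 139.3 kN.
Edge bolt: l_c = 60 − 30/2 = 45 mm → 1.2 × 45 × 5 × 430 / 1000 = 116.1 → r_n = 116.1 kN.
Interior bolts: l_c = 75 − 30 = 45 mm → 1.2 × 45 × 5 × 430 / 1000 = 116.1 → r_n = 116.1 kN.
R_n = 1 × 116.1 + 3 × 116.1 = 464.4 kN.
Design strength φR_n = 0.75 × 464.4 = 348 kN.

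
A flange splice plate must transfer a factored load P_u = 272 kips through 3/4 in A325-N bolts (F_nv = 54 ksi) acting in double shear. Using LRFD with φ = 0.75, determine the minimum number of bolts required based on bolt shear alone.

A_b = π·0.75²/4 = 0.4418 in².
Per-bolt design strength φR_n = 0.75 × 54 × 0.4418 × 2 = 35.78 kips.
n ≥ 272 / 35.78 = 7.601 → use 8 bolts.

8 bolts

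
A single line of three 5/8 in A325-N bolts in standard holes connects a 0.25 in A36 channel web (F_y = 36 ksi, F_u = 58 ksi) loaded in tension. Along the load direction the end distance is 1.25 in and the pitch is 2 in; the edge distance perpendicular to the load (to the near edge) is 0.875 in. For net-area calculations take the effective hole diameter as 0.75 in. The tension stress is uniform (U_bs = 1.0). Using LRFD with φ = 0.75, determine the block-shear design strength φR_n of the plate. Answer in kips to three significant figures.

Shear plane L_v = 1.25 + 2·2 = 5.25 in; A_gv = 5.25 × 0.25 = 1.312 in².
A_nv = (5.25 − 2.5·0.75) × 0.25 = 0.8438 in².
A_nt = (0.875 − 0.5·0.75) × 0.25 = 0.125 in².
0.6 F_u A_nv = 29.36 kips; 0.6 F_y A_gv = 28.35 kips → shear yielding governs the shear term.
R_n = 28.35 + 1.0 × 58 × 0.125 = 35.6 kips.
Design strength φR_n = 0.75 × 35.6 = 26.7 kips.

26.7 kips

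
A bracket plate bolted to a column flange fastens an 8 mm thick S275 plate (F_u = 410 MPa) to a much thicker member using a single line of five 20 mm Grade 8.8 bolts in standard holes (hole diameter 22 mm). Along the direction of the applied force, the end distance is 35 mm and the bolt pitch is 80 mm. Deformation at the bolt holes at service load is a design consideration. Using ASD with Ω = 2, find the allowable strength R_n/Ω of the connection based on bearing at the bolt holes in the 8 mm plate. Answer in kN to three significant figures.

Per bolt r_n = 1.2 l_c t F_u ≤ 2.4 d t F_u; upper limit = 2.4 × 20 × 8 × 410 / 1000 = 157.4 kN.
Edge bolt: l_c = 35 − 22/2 = 24 mm → 1.2 × 24 × 8 × 410 / 1000 = 94.46 → r_n = 94.46 kN.
Interior bolts: l_c = 80 − 22 = 58 mm → 1.2 × 58 × 8 × 410 / 1000 = 228.3 → r_n = 157.4 kN.
R_n = 1 × 94.46 + 4 × 157.4 = 724.2 kN.
Allowable strength R_n/Ω = 724.2 / 2 = 362 kN.

362 kN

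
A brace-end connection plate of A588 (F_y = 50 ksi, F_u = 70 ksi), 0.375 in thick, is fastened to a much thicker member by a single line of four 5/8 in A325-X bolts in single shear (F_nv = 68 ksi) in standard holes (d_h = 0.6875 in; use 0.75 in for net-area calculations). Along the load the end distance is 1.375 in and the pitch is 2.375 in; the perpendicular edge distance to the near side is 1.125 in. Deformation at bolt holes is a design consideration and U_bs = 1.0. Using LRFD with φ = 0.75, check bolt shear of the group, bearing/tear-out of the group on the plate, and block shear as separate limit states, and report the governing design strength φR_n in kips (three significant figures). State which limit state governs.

Bolt shear: A_b = π·0.625²/4 = 0.3068 in²; R_n = 68 × 0.3068 × 4 × 1 = 83.45 kips → 0.75 × 83.45 = 62.6 kips.
Bearing: edge l_c = 1.031, r_n = 32.48 kips; interior l_c = 1.688, r_n = 39.38 kips; R_n = 32.48 + 3·39.38 = 150.6 kips → 113 kips.
Block shear: A_gv = 3.188, A_nv = 2.203, A_nt = 0.2812 in²; R_n = min(0.6F_uA_nv, 0.6F_yA_gv) + U_bs·F_u·A_nt = 112.2 kips → 84.2 kips.
Bolt shear governs: 62.6 kips.

62.6 kips (bolt shear governs)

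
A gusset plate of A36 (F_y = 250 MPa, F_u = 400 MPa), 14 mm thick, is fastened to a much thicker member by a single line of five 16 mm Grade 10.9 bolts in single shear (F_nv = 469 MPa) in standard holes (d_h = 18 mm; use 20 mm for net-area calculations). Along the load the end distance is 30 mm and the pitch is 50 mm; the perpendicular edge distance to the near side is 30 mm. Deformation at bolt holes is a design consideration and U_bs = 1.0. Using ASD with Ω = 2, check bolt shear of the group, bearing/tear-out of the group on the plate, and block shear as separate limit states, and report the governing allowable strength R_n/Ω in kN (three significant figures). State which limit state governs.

Bolt shear: A_b = π·16²/4 = 201.1 mm²; R_n = 469 × 201.1 × 5 × 1 / 1000 = 471.5 kN → 471.5 / 2 = 236 kN.
Bearing: edge l_c = 21, r_n = 141.1 kN; interior l_c = 32, r_n = 215 kN; R_n = 141.1 + 4·215 = 1001 kN → 501 kN.
Block shear: A_gv = 3220, A_nv = 1960, A_nt = 280 mm²; R_n = min(0.6F_uA_nv, 0.6F_yA_gv) + U_bs·F_u·A_nt = 582.4 kN → 291 kN.
Bolt shear governs: 236 kN.

236 kN (bolt shear governs)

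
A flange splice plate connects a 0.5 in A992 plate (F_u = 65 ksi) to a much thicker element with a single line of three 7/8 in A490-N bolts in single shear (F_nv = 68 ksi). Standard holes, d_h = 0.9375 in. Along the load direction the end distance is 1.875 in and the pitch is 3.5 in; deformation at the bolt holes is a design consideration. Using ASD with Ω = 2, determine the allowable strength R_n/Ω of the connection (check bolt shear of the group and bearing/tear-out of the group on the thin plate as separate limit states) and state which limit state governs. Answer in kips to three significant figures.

Bolt shear: A_b = π·0.875²/4 = 0.6013 in²; R_n = 68 × 0.6013 × 3 × 1 = 122.7 kips → 122.7 / 2 = 61.3 kips.
Bearing (1.2 l_c t F_u ≤ 2.4 d t F_u): upper limit = 2.4·0.875·0.5·65 = 68.25 kips.
  Edge l_c = 1.875 − 0.9375/2 = 1.406 → r_n = 54.84 kips; interior l_c = 3.5 − 0.9375 = 2.562 → r_n = 68.25 kips.
  R_n,bearing = 1·54.84 + 2·68.25 = 191.3 kips → 191.3 / 2 = 95.7 kips.
Bolt shear governs: 61.3 kips.

61.3 kips (bolt shear governs)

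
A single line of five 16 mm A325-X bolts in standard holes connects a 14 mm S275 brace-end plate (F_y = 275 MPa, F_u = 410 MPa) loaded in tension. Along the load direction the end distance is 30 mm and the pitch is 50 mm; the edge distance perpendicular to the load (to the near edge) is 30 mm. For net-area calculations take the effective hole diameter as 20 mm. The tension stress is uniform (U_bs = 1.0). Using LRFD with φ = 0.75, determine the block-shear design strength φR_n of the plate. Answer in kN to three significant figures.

448 kN

Shear plane L_v = 30 + 4·50 = 230 mm; A_gv = 230 × 14 = 3220 mm².
A_nv = (230 − 4.5·20) × 14 = 1960 mm².
A_nt = (30 − 0.5·20) × 14 = 280 mm².
0.6 F_u A_nv = 482.2 kN; 0.6 F_y A_gv = 531.3 kN → shear rupture governs the shear term.
R_n = 482.2 + 1.0 × 410 × 280 / 1000 = 597 kN.
Design strength φR_n = 0.75 × 597 = 448 kN.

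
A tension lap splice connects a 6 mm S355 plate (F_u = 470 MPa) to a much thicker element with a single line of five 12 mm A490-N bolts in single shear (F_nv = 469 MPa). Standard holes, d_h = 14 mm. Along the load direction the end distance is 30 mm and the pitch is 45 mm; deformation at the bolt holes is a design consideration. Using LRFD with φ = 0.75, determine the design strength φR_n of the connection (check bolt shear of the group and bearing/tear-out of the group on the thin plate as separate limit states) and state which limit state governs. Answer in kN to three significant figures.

Bolt shear: A_b = π·12²/4 = 113.1 mm²; R_n = 469 × 113.1 × 5 × 1 / 1000 = 265.2 kN → 0.75 × 265.2 = 199 kN.
Bearing (1.2 l_c t F_u ≤ 2.4 d t F_u): upper limit = 2.4·12·6·470 / 1000 = 81.22 kN.
  Edge l_c = 30 − 14/2 = 23 → r_n = 77.83 kN; interior l_c = 45 − 14 = 31 → r_n = 81.22 kN.
  R_n,bearing = 1·77.83 + 4·81.22 = 402.7 kN → 0.75 × 402.7 = 302 kN.
Bolt shear governs: 199 kN.

199 kN (bolt shear governs)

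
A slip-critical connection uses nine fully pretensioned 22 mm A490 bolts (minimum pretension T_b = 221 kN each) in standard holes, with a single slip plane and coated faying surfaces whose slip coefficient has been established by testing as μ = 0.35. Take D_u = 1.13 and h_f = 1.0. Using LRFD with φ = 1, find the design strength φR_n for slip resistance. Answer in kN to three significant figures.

R_n = μ · D_u · h_f · T_b · n_s · n_b = 0.35 × 1.13 × 1.0 × 221 × 1 × 9 = 786.6 kN.
Design strength φR_n = 1 × 786.6 = 787 kN.

787 kN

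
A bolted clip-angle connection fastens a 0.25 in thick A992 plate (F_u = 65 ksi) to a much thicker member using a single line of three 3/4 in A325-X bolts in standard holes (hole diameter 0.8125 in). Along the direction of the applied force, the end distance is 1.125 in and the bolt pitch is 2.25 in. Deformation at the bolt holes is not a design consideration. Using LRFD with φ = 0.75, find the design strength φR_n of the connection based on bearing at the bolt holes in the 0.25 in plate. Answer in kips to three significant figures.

Per bolt r_n = 1.5 l_c t F_u ≤ 3.0 d t F_u; upper limit = 3.0 × 0.75 × 0.25 × 65 = 36.56 kips.
Edge bolt: l_c = 1.125 − 0.8125/2 = 0.7188 in → 1.5 × 0.7188 × 0.25 × 65 = 17.52 → r_n = 17.52 kips.
Interior bolts: l_c = 2.25 − 0.8125 = 1.438 in → 1.5 × 1.438 × 0.25 × 65 = 35.04 → r_n = 35.04 kips.
R_n = 1 × 17.52 + 2 × 35.04 = 87.6 kips.
Design strength φR_n = 0.75 × 87.6 = 65.7 kips.

65.7 kips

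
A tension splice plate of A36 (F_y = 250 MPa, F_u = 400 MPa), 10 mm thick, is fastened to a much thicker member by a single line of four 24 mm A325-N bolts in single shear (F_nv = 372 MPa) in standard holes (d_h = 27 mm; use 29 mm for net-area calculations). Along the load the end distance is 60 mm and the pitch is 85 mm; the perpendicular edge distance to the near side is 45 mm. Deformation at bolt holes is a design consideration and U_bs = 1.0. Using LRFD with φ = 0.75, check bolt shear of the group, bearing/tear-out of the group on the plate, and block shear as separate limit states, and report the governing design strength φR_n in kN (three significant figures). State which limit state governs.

446 kN (block shear governs)

Bolt shear: A_b = π·24²/4 = 452.4 mm²; R_n = 372 × 452.4 × 4 × 1 / 1000 = 673.2 kN → 0.75 × 673.2 = 505 kN.
Bearing: edge l_c = 46.5, r_n = 223.2 kN; interior l_c = 58, r_n = 230.4 kN; R_n = 223.2 + 3·230.4 = 914.4 kN → 686 kN.
Block shear: A_gv = 3150, A_nv = 2135, A_nt = 305 mm²; R_n = min(0.6F_uA_nv, 0.6F_yA_gv) + U_bs·F_u·A_nt = 594.5 kN → 446 kN.
Block shear governs: 446 kN.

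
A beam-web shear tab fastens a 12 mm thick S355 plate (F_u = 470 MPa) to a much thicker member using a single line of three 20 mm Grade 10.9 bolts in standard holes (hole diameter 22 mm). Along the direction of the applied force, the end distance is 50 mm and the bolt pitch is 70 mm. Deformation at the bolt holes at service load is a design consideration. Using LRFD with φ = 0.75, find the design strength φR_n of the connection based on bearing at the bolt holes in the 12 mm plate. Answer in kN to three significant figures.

Per bolt r_n = 1.2 l_c t F_u ≤ 2.4 d t F_u; upper limit = 2.4 × 20 × 12 × 470 / 1000 = 270.7 kN.
Edge bolt: l_c = 50 − 22/2 = 39 mm → 1.2 × 39 × 12 × 470 / 1000 = 264 → r_n = 264 kN.
Interior bolts: l_c = 70 − 22 = 48 mm → 1.2 × 48 × 12 × 470 / 1000 = 324.9 → r_n = 270.7 kN.
R_n = 1 × 264 + 2 × 270.7 = 805.4 kN.
Design strength φR_n = 0.75 × 805.4 = 604 kN.

604 kN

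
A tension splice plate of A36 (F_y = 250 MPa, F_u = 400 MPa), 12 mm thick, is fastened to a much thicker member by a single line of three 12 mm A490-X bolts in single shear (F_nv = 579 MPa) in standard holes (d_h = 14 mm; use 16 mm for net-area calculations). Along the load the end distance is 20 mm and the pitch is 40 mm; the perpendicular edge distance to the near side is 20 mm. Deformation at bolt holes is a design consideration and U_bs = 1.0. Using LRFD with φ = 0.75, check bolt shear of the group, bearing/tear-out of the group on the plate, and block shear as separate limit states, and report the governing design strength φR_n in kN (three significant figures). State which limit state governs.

147 kN (bolt shear governs)

Bolt shear: A_b = π·12²/4 = 113.1 mm²; R_n = 579 × 113.1 × 3 × 1 / 1000 = 196.5 kN → 0.75 × 196.5 = 147 kN.
Bearing: edge l_c = 13, r_n = 74.88 kN; interior l_c = 26, r_n = 138.2 kN; R_n = 74.88 + 2·138.2 = 351.4 kN → 264 kN.
Block shear: A_gv = 1200, A_nv = 720, A_nt = 144 mm²; R_n = min(0.6F_uA_nv, 0.6F_yA_gv) + U_bs·F_u·A_nt = 230.4 kN → 173 kN.
Bolt shear governs: 147 kN.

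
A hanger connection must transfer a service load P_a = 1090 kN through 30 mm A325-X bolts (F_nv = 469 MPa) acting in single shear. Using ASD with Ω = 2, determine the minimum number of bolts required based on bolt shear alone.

A_b = π·30²/4 = 706.9 mm².
Per-bolt allowable strength R_n/Ω = 469 × 706.9 × 1 / 1000 / 2 = 165.8 kN.
n ≥ 1090 / 165.8 = 6.576 → use 7 bolts.

7 bolts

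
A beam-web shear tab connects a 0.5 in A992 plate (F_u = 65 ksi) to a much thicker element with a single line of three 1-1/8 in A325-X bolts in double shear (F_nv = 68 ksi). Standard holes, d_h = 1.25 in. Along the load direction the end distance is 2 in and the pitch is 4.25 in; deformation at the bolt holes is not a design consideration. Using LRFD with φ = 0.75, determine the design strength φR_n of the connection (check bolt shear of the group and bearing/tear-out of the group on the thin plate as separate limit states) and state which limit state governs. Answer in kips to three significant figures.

Bolt shear: A_b = π·1.125²/4 = 0.994 in²; R_n = 68 × 0.994 × 3 × 2 = 405.6 kips → 0.75 × 405.6 = 304 kips.
Bearing (1.5 l_c t F_u ≤ 3.0 d t F_u): upper limit = 3.0·1.125·0.5·65 = 109.7 kips.
  Edge l_c = 2 − 1.25/2 = 1.375 → r_n = 67.03 kips; interior l_c = 4.25 − 1.25 = 3 → r_n = 109.7 kips.
  R_n,bearing = 1·67.03 + 2·109.7 = 286.4 kips → 0.75 × 286.4 = 215 kips.
Bearing governs: 215 kips.

215 kips (bearing governs)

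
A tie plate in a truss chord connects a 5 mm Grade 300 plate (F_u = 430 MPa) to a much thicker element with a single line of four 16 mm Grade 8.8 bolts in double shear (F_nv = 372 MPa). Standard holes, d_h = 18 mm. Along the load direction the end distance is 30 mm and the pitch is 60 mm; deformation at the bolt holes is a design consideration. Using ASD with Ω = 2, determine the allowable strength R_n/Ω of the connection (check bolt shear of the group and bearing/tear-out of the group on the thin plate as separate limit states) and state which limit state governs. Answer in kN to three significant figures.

Bolt shear: A_b = π·16²/4 = 201.1 mm²; R_n = 372 × 201.1 × 4 × 2 / 1000 = 598.4 kN → 598.4 / 2 = 299 kN.
Bearing (1.2 l_c t F_u ≤ 2.4 d t F_u): upper limit = 2.4·16·5·430 / 1000 = 82.56 kN.
  Edge l_c = 30 − 18/2 = 21 → r_n = 54.18 kN; interior l_c = 60 − 18 = 42 → r_n = 82.56 kN.
  R_n,bearing = 1·54.18 + 3·82.56 = 301.9 kN → 301.9 / 2 = 151 kN.
Bearing governs: 151 kN.

151 kN (bearing governs)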